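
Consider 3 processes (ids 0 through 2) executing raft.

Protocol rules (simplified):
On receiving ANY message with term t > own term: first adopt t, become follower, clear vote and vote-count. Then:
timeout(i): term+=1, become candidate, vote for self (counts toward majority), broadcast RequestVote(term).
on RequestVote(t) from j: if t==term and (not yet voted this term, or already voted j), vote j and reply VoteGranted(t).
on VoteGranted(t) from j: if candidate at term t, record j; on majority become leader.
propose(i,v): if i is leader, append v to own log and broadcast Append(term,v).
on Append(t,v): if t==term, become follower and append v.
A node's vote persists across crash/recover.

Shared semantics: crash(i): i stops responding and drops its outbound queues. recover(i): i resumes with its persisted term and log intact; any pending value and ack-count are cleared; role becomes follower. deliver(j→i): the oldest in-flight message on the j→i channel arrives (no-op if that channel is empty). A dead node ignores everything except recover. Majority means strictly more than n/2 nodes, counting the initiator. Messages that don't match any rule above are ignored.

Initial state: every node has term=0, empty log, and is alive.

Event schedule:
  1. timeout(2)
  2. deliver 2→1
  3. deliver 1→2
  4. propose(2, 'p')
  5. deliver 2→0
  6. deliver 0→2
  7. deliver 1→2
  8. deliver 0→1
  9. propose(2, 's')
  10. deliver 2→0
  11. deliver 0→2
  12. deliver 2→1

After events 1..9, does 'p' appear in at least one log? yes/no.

yes

after 1 — timeout(2): n2:cand/t1/[-]
after 2 — deliver 2→1: n1:foll/t1/[-]
after 3 — deliver 1→2: n2:lead/t1/[-]
after 4 — propose(2,'p'): n2:lead/t1/[p]
after 5 — deliver 2→0: n0:foll/t1/[-]
after 6 — deliver 0→2: ·
after 7 — deliver 1→2: ·
after 8 — deliver 0→1: ·
after 9 — propose(2,'s'): n2:lead/t1/[p,s]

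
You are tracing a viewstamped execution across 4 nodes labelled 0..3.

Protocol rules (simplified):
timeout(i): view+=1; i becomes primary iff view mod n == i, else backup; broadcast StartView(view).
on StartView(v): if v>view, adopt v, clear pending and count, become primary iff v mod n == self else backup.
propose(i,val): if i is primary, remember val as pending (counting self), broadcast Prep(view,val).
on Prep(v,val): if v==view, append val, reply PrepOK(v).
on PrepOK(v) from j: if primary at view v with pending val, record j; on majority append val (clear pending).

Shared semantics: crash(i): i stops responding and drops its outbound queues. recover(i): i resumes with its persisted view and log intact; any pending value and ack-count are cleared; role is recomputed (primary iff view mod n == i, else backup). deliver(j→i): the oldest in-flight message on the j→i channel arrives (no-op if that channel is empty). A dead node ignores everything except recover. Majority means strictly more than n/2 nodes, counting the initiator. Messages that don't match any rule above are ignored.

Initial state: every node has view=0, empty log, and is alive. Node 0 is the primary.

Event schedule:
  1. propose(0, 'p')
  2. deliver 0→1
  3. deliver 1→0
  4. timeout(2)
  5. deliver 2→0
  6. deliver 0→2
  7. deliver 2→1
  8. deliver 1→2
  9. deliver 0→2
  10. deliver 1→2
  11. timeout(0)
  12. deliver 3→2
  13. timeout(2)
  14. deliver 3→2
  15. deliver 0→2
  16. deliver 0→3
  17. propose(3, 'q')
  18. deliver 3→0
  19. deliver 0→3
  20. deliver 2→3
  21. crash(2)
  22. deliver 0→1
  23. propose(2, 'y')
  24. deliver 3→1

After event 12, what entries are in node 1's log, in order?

p

[1] propose(0,'p') → ∅
[2] deliver 0→1 → N1(back v0 [p])
[3] deliver 1→0 → ∅
[4] timeout(2) → N2(back v1 [-])
[5] deliver 2→0 → N0(back v1 [-])
[6] deliver 0→2 → ∅
[7] deliver 2→1 → N1(prim v1 [p])
[8] deliver 1→2 → ∅
[9] deliver 0→2 → ∅
[10] deliver 1→2 → ∅
[11] timeout(0) → N0(back v2 [-])
[12] deliver 3→2 → ∅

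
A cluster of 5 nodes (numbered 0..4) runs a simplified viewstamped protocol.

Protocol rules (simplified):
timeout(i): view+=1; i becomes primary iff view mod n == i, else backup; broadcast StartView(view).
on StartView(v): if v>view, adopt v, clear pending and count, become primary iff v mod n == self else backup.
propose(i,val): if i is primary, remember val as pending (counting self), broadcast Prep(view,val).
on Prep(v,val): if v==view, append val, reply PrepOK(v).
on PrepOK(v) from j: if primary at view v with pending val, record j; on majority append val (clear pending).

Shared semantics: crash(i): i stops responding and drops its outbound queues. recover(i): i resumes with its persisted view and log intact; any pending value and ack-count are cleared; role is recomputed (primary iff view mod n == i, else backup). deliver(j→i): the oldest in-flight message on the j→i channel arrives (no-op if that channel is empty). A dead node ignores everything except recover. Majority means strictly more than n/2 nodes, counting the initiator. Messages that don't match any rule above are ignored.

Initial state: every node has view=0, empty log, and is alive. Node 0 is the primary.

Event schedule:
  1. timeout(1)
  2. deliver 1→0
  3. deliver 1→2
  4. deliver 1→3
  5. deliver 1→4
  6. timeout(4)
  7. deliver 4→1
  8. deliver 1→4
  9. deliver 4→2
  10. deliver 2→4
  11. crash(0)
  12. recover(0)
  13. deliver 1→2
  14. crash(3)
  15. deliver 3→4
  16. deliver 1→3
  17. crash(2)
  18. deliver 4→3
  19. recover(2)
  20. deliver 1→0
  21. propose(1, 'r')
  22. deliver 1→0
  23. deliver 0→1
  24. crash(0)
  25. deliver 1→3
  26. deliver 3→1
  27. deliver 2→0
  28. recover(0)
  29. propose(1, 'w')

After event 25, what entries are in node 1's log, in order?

e1 timeout(1): 1[prim,v=1,-]
e2 deliver 1→0: 0[back,v=1,-]
e3 deliver 1→2: 2[back,v=1,-]
e4 deliver 1→3: 3[back,v=1,-]
e5 deliver 1→4: 4[back,v=1,-]
e6 timeout(4): 4[back,v=2,-]
e7 deliver 4→1: 1[back,v=2,-]
e8 deliver 1→4: ·
e9 deliver 4→2: 2[prim,v=2,-]
e10 deliver 2→4: ·
e11 crash(0): 0[✗back,v=1,-]
e12 recover(0): 0[back,v=1,-]
e13 deliver 1→2: ·
e14 crash(3): 3[✗back,v=1,-]
e15 deliver 3→4: ·
e16 deliver 1→3: ·
e17 crash(2): 2[✗prim,v=2,-]
e18 deliver 4→3: ·
e19 recover(2): 2[prim,v=2,-]
e20 deliver 1→0: ·
e21 propose(1,'r'): ·
e22 deliver 1→0: ·
e23 deliver 0→1: ·
e24 crash(0): 0[✗back,v=1,-]
e25 deliver 1→3: ·

empty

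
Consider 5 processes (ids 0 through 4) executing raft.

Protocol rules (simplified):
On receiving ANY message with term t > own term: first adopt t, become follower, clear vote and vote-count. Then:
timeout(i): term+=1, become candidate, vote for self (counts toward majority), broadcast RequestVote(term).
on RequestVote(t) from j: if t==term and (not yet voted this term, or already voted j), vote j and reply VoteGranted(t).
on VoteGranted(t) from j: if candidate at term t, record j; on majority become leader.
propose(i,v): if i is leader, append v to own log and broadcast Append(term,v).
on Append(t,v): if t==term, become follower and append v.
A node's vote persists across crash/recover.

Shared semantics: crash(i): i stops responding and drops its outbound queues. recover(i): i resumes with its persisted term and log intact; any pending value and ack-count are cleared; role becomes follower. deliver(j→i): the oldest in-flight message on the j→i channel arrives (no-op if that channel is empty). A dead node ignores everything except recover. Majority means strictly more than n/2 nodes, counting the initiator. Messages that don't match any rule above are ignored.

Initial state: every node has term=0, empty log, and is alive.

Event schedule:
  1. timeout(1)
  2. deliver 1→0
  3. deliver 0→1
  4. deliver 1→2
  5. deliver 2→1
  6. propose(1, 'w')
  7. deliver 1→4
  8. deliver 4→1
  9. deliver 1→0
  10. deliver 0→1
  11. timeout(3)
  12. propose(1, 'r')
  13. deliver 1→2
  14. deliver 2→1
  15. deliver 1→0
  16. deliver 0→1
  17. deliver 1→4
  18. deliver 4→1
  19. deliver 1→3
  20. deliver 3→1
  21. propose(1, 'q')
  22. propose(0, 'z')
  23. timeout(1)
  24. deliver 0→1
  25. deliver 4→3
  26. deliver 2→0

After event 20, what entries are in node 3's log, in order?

[1] timeout(1) → N1(cand t1 [-])
[2] deliver 1→0 → N0(foll t1 [-])
[3] deliver 0→1 → ∅
[4] deliver 1→2 → N2(foll t1 [-])
[5] deliver 2→1 → N1(lead t1 [-])
[6] propose(1,'w') → N1(lead t1 [w])
[7] deliver 1→4 → N4(foll t1 [-])
[8] deliver 4→1 → ∅
[9] deliver 1→0 → N0(foll t1 [w])
[10] deliver 0→1 → ∅
[11] timeout(3) → N3(cand t1 [-])
[12] propose(1,'r') → N1(lead t1 [w,r])
[13] deliver 1→2 → N2(foll t1 [w])
[14] deliver 2→1 → ∅
[15] deliver 1→0 → N0(foll t1 [w,r])
[16] deliver 0→1 → ∅
[17] deliver 1→4 → N4(foll t1 [w])
[18] deliver 4→1 → ∅
[19] deliver 1→3 → ∅
[20] deliver 3→1 → ∅

empty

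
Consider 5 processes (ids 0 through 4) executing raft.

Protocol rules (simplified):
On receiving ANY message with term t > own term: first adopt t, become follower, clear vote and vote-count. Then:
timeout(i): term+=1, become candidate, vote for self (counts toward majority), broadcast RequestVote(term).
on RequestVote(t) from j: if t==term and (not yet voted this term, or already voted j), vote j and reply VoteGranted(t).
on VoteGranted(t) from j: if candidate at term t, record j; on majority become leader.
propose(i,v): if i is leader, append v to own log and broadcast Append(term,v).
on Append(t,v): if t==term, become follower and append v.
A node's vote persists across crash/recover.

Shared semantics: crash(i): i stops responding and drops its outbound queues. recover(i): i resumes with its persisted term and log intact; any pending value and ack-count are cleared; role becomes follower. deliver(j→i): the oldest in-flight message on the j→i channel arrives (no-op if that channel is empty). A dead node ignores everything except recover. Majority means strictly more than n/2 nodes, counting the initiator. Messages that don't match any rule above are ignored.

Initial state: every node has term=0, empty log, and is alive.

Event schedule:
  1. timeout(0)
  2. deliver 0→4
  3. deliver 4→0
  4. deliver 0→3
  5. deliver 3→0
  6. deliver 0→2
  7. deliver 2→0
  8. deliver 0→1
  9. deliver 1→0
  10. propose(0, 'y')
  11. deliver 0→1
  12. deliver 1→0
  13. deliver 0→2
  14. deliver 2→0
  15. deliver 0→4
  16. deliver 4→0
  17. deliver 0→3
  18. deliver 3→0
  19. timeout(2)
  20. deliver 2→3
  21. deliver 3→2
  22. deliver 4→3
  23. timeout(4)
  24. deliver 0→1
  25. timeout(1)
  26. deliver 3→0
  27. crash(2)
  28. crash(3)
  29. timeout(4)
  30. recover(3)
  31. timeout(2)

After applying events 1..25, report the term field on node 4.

1. timeout(0):  <0:cand t1 ->
2. deliver 0→4:  <4:foll t1 ->
3. deliver 4→0:  nop
4. deliver 0→3:  <3:foll t1 ->
5. deliver 3→0:  <0:lead t1 ->
6. deliver 0→2:  <2:foll t1 ->
7. deliver 2→0:  nop
8. deliver 0→1:  <1:foll t1 ->
9. deliver 1→0:  nop
10. propose(0,'y'):  <0:lead t1 y>
11. deliver 0→1:  <1:foll t1 y>
12. deliver 1→0:  nop
13. deliver 0→2:  <2:foll t1 y>
14. deliver 2→0:  nop
15. deliver 0→4:  <4:foll t1 y>
16. deliver 4→0:  nop
17. deliver 0→3:  <3:foll t1 y>
18. deliver 3→0:  nop
19. timeout(2):  <2:cand t2 y>
20. deliver 2→3:  <3:foll t2 y>
21. deliver 3→2:  nop
22. deliver 4→3:  nop
23. timeout(4):  <4:cand t2 y>
24. deliver 0→1:  nop
25. timeout(1):  <1:cand t2 y>

2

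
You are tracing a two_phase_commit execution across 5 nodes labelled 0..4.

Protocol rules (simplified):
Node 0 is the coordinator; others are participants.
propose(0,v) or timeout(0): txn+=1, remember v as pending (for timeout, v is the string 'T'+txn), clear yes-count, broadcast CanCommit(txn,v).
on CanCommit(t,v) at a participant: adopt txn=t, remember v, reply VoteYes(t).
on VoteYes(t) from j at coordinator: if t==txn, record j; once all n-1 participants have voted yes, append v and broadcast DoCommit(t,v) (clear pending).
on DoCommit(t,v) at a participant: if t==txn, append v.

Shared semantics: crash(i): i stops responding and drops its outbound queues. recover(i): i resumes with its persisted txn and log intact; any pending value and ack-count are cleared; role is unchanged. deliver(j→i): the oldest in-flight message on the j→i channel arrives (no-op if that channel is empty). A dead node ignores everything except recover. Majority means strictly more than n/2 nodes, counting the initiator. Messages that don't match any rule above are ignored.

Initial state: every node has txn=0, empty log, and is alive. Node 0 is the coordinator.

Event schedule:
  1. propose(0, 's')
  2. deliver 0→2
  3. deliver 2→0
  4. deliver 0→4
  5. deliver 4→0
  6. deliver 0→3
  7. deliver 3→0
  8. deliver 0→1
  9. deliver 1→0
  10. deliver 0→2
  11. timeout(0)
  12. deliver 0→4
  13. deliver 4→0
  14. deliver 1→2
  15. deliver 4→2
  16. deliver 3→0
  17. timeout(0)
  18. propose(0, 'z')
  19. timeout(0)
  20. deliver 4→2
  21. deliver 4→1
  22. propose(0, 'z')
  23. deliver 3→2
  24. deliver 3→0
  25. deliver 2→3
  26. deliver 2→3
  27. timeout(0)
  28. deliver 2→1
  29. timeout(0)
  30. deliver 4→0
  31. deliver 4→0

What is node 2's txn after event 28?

[1] propose(0,'s') → N0(coor t1 [-])
[2] deliver 0→2 → N2(part t1 [-])
[3] deliver 2→0 → ∅
[4] deliver 0→4 → N4(part t1 [-])
[5] deliver 4→0 → ∅
[6] deliver 0→3 → N3(part t1 [-])
[7] deliver 3→0 → ∅
[8] deliver 0→1 → N1(part t1 [-])
[9] deliver 1→0 → N0(coor t1 [s])
[10] deliver 0→2 → N2(part t1 [s])
[11] timeout(0) → N0(coor t2 [s])
[12] deliver 0→4 → N4(part t1 [s])
[13] deliver 4→0 → ∅
[14] deliver 1→2 → ∅
[15] deliver 4→2 → ∅
[16] deliver 3→0 → ∅
[17] timeout(0) → N0(coor t3 [s])
[18] propose(0,'z') → N0(coor t4 [s])
[19] timeout(0) → N0(coor t5 [s])
[20] deliver 4→2 → ∅
[21] deliver 4→1 → ∅
[22] propose(0,'z') → N0(coor t6 [s])
[23] deliver 3→2 → ∅
[24] deliver 3→0 → ∅
[25] deliver 2→3 → ∅
[26] deliver 2→3 → ∅
[27] timeout(0) → N0(coor t7 [s])
[28] deliver 2→1 → ∅

1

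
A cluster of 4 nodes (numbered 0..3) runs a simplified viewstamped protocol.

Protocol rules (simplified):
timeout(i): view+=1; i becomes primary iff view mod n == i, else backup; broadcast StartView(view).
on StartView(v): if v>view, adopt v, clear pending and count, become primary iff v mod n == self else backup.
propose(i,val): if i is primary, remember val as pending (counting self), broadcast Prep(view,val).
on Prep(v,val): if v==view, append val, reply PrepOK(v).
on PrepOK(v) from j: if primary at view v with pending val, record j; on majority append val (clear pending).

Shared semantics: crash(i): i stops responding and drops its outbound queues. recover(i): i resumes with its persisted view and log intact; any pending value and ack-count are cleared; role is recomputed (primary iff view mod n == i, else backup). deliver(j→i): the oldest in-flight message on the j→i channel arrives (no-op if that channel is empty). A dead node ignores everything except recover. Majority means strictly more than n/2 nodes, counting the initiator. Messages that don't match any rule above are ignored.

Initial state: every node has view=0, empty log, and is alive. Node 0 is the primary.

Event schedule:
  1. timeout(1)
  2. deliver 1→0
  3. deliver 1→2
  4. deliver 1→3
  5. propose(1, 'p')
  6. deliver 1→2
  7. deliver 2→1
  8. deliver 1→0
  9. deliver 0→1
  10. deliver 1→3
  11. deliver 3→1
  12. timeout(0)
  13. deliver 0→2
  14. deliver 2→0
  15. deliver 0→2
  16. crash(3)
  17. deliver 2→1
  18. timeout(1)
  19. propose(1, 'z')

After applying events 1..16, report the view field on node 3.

1

[1] timeout(1) → N1(prim v1 [-])
[2] deliver 1→0 → N0(back v1 [-])
[3] deliver 1→2 → N2(back v1 [-])
[4] deliver 1→3 → N3(back v1 [-])
[5] propose(1,'p') → ∅
[6] deliver 1→2 → N2(back v1 [p])
[7] deliver 2→1 → ∅
[8] deliver 1→0 → N0(back v1 [p])
[9] deliver 0→1 → N1(prim v1 [p])
[10] deliver 1→3 → N3(back v1 [p])
[11] deliver 3→1 → ∅
[12] timeout(0) → N0(back v2 [p])
[13] deliver 0→2 → N2(prim v2 [p])
[14] deliver 2→0 → ∅
[15] deliver 0→2 → ∅
[16] crash(3) → N3(✗back v1 [p])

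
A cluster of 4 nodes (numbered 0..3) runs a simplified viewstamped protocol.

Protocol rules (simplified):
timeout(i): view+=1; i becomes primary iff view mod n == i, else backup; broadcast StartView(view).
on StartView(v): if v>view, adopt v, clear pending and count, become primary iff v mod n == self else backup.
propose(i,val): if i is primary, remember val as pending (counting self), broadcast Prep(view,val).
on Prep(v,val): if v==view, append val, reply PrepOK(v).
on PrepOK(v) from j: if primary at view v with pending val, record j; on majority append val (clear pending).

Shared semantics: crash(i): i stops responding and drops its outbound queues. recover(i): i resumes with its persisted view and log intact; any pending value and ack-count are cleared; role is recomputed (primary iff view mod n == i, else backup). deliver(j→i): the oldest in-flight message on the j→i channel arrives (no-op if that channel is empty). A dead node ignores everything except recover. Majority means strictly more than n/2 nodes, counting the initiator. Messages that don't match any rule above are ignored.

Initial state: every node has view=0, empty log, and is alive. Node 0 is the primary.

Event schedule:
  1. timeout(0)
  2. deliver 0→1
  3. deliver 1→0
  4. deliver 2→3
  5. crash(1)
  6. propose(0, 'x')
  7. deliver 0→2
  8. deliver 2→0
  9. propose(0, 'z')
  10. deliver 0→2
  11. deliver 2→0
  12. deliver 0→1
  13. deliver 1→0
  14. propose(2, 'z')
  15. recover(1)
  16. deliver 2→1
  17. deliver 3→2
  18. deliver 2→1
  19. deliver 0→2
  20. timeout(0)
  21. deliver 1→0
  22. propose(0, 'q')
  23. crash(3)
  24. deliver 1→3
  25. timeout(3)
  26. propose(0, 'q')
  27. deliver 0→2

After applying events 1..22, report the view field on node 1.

1

step 1 timeout(0): 0={back,v=1,log=-}
step 2 deliver 0→1: 1={prim,v=1,log=-}
step 3 deliver 1→0: —
step 4 deliver 2→3: —
step 5 crash(1): 1={✗prim,v=1,log=-}
step 6 propose(0,'x'): —
step 7 deliver 0→2: 2={back,v=1,log=-}
step 8 deliver 2→0: —
step 9 propose(0,'z'): —
step 10 deliver 0→2: —
step 11 deliver 2→0: —
step 12 deliver 0→1: —
step 13 deliver 1→0: —
step 14 propose(2,'z'): —
step 15 recover(1): 1={prim,v=1,log=-}
step 16 deliver 2→1: —
step 17 deliver 3→2: —
step 18 deliver 2→1: —
step 19 deliver 0→2: —
step 20 timeout(0): 0={back,v=2,log=-}
step 21 deliver 1→0: —
step 22 propose(0,'q'): —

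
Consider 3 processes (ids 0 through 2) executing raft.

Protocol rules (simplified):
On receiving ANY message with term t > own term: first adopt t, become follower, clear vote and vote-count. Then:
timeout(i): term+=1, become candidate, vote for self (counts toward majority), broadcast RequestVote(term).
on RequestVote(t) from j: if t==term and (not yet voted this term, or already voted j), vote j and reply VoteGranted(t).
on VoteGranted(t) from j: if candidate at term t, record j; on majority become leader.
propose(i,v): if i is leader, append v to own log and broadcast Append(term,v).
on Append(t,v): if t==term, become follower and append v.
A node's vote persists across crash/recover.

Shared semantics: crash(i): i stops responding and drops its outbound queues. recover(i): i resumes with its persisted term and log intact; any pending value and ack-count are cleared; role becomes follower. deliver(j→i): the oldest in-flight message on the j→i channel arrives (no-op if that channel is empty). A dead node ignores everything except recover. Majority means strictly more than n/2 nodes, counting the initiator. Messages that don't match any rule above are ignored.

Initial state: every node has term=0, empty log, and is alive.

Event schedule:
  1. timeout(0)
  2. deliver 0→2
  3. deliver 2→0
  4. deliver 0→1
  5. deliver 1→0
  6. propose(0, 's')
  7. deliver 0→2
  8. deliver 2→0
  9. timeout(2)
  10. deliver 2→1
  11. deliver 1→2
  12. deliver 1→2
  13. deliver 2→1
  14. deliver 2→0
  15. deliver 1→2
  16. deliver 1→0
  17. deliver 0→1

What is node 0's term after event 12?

[1] timeout(0) → N0(cand t1 [-])
[2] deliver 0→2 → N2(foll t1 [-])
[3] deliver 2→0 → N0(lead t1 [-])
[4] deliver 0→1 → N1(foll t1 [-])
[5] deliver 1→0 → ∅
[6] propose(0,'s') → N0(lead t1 [s])
[7] deliver 0→2 → N2(foll t1 [s])
[8] deliver 2→0 → ∅
[9] timeout(2) → N2(cand t2 [s])
[10] deliver 2→1 → N1(foll t2 [-])
[11] deliver 1→2 → N2(lead t2 [s])
[12] deliver 1→2 → ∅

1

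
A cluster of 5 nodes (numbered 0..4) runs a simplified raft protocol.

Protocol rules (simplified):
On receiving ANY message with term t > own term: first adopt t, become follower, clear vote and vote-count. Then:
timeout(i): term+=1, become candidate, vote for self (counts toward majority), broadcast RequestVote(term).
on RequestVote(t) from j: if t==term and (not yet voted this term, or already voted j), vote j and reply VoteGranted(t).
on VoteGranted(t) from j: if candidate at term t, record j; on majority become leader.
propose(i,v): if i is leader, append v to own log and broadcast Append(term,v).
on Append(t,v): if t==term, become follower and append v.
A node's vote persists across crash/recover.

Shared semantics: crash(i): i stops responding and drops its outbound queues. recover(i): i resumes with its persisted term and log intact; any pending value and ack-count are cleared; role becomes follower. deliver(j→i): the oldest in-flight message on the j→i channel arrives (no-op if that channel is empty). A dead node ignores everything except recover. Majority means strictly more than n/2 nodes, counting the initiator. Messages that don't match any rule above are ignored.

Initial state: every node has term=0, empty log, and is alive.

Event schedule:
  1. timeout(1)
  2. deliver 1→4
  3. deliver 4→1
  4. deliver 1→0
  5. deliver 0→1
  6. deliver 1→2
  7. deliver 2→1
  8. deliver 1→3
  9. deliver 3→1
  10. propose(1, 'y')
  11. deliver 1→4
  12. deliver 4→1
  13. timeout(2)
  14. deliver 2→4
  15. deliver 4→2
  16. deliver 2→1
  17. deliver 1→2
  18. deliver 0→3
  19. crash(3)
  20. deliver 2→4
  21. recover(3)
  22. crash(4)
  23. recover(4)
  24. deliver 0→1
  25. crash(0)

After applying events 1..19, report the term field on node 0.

1

e1 timeout(1): 1[cand,t=1,-]
e2 deliver 1→4: 4[foll,t=1,-]
e3 deliver 4→1: ·
e4 deliver 1→0: 0[foll,t=1,-]
e5 deliver 0→1: 1[lead,t=1,-]
e6 deliver 1→2: 2[foll,t=1,-]
e7 deliver 2→1: ·
e8 deliver 1→3: 3[foll,t=1,-]
e9 deliver 3→1: ·
e10 propose(1,'y'): 1[lead,t=1,y]
e11 deliver 1→4: 4[foll,t=1,y]
e12 deliver 4→1: ·
e13 timeout(2): 2[cand,t=2,-]
e14 deliver 2→4: 4[foll,t=2,y]
e15 deliver 4→2: ·
e16 deliver 2→1: 1[foll,t=2,y]
e17 deliver 1→2: ·
e18 deliver 0→3: ·
e19 crash(3): 3[✗foll,t=1,-]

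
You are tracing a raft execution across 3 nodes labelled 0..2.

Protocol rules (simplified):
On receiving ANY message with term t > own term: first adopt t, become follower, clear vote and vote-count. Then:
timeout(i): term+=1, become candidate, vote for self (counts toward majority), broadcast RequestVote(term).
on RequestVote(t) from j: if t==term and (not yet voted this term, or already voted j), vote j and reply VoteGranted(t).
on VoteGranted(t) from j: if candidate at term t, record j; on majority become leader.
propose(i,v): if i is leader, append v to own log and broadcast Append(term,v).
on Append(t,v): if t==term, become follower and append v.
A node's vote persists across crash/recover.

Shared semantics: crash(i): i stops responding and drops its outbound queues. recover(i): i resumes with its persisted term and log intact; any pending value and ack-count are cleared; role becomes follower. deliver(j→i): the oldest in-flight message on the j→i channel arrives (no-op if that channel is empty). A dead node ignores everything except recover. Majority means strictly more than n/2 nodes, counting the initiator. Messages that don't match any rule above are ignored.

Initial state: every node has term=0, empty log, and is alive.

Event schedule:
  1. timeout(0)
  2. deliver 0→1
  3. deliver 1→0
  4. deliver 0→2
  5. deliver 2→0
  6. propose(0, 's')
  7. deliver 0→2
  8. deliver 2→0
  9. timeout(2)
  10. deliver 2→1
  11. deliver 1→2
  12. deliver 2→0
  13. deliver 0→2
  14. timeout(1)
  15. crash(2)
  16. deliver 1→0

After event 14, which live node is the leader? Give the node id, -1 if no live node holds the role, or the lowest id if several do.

1. timeout(0):  <0:cand t1 ->
2. deliver 0→1:  <1:foll t1 ->
3. deliver 1→0:  <0:lead t1 ->
4. deliver 0→2:  <2:foll t1 ->
5. deliver 2→0:  nop
6. propose(0,'s'):  <0:lead t1 s>
7. deliver 0→2:  <2:foll t1 s>
8. deliver 2→0:  nop
9. timeout(2):  <2:cand t2 s>
10. deliver 2→1:  <1:foll t2 ->
11. deliver 1→2:  <2:lead t2 s>
12. deliver 2→0:  <0:foll t2 s>
13. deliver 0→2:  nop
14. timeout(1):  <1:cand t3 ->

2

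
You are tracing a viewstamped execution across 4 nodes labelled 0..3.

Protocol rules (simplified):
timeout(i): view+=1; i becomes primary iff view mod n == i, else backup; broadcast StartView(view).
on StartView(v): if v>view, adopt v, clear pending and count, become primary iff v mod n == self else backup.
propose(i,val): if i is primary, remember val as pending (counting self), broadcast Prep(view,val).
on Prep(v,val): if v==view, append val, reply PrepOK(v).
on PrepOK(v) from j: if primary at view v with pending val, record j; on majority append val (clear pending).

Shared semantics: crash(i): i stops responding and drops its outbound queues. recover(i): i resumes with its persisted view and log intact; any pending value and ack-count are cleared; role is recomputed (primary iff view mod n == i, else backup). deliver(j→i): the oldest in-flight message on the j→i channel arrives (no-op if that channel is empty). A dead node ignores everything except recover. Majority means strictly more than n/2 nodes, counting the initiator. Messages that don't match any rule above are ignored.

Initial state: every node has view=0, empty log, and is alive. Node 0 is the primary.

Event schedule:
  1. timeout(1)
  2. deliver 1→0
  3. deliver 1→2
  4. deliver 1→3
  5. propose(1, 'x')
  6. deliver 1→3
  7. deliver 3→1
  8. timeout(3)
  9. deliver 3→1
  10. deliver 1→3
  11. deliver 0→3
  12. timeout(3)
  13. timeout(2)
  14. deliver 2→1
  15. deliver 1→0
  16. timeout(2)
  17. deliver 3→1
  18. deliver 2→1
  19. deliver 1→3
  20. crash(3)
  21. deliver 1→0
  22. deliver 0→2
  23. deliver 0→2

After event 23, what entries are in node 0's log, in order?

x

after 1 — timeout(1): n1:prim/v1/[-]
after 2 — deliver 1→0: n0:back/v1/[-]
after 3 — deliver 1→2: n2:back/v1/[-]
after 4 — deliver 1→3: n3:back/v1/[-]
after 5 — propose(1,'x'): ·
after 6 — deliver 1→3: n3:back/v1/[x]
after 7 — deliver 3→1: ·
after 8 — timeout(3): n3:back/v2/[x]
after 9 — deliver 3→1: n1:back/v2/[-]
after 10 — deliver 1→3: ·
after 11 — deliver 0→3: ·
after 12 — timeout(3): n3:prim/v3/[x]
after 13 — timeout(2): n2:prim/v2/[-]
after 14 — deliver 2→1: ·
after 15 — deliver 1→0: n0:back/v1/[x]
after 16 — timeout(2): n2:back/v3/[-]
after 17 — deliver 3→1: n1:back/v3/[-]
after 18 — deliver 2→1: ·
after 19 — deliver 1→3: ·
after 20 — crash(3): n3:✗prim/v3/[x]
after 21 — deliver 1→0: ·
after 22 — deliver 0→2: ·
after 23 — deliver 0→2: ·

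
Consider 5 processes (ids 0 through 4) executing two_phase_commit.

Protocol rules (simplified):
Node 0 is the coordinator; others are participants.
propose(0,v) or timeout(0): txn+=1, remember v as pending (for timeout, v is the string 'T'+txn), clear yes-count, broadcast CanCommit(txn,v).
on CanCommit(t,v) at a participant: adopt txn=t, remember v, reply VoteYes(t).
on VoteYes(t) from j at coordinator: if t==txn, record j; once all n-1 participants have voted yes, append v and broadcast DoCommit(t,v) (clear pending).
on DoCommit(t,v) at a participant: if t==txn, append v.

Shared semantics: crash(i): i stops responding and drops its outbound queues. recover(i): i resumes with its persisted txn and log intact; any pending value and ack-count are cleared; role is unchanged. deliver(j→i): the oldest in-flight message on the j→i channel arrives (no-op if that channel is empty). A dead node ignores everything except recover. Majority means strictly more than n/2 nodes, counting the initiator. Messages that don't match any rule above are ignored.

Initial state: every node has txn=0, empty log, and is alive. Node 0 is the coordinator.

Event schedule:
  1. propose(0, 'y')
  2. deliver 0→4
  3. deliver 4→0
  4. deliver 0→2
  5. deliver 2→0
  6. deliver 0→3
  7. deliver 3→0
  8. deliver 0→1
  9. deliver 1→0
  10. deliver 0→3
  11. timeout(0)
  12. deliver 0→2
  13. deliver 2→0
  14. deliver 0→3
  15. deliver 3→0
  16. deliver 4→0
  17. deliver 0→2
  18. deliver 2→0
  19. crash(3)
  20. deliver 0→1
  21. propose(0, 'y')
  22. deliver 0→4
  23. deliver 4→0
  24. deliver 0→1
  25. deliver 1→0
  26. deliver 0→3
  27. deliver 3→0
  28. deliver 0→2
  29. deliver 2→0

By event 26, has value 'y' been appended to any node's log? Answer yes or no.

after 1 — propose(0,'y'): n0:coor/t1/[-]
after 2 — deliver 0→4: n4:part/t1/[-]
after 3 — deliver 4→0: ·
after 4 — deliver 0→2: n2:part/t1/[-]
after 5 — deliver 2→0: ·
after 6 — deliver 0→3: n3:part/t1/[-]
after 7 — deliver 3→0: ·
after 8 — deliver 0→1: n1:part/t1/[-]
after 9 — deliver 1→0: n0:coor/t1/[y]
after 10 — deliver 0→3: n3:part/t1/[y]
after 11 — timeout(0): n0:coor/t2/[y]
after 12 — deliver 0→2: n2:part/t1/[y]
after 13 — deliver 2→0: ·
after 14 — deliver 0→3: n3:part/t2/[y]
after 15 — deliver 3→0: ·
after 16 — deliver 4→0: ·
after 17 — deliver 0→2: n2:part/t2/[y]
after 18 — deliver 2→0: ·
after 19 — crash(3): n3:✗part/t2/[y]
after 20 — deliver 0→1: n1:part/t1/[y]
after 21 — propose(0,'y'): n0:coor/t3/[y]
after 22 — deliver 0→4: n4:part/t1/[y]
after 23 — deliver 4→0: ·
after 24 — deliver 0→1: n1:part/t2/[y]
after 25 — deliver 1→0: ·
after 26 — deliver 0→3: ·

yes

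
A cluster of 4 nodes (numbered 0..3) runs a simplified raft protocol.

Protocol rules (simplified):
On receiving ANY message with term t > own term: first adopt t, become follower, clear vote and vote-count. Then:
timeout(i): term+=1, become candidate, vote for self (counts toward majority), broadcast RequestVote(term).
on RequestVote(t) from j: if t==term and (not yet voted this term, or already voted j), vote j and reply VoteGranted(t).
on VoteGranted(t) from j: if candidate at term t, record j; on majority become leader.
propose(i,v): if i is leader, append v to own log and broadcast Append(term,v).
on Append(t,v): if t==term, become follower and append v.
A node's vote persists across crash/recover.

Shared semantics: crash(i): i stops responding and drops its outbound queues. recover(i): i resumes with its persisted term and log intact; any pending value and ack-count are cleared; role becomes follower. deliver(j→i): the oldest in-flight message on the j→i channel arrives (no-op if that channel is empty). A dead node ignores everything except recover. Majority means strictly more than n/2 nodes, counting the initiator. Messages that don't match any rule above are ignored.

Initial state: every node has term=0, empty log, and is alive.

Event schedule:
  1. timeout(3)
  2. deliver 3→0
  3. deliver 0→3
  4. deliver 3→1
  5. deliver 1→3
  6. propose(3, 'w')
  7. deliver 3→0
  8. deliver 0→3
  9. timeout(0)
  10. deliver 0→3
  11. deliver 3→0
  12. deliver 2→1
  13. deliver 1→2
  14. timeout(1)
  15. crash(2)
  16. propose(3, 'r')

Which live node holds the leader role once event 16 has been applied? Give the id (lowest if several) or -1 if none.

-1

e1 timeout(3): 3[cand,t=1,-]
e2 deliver 3→0: 0[foll,t=1,-]
e3 deliver 0→3: ·
e4 deliver 3→1: 1[foll,t=1,-]
e5 deliver 1→3: 3[lead,t=1,-]
e6 propose(3,'w'): 3[lead,t=1,w]
e7 deliver 3→0: 0[foll,t=1,w]
e8 deliver 0→3: ·
e9 timeout(0): 0[cand,t=2,w]
e10 deliver 0→3: 3[foll,t=2,w]
e11 deliver 3→0: ·
e12 deliver 2→1: ·
e13 deliver 1→2: ·
e14 timeout(1): 1[cand,t=2,-]
e15 crash(2): 2[✗foll,t=0,-]
e16 propose(3,'r'): ·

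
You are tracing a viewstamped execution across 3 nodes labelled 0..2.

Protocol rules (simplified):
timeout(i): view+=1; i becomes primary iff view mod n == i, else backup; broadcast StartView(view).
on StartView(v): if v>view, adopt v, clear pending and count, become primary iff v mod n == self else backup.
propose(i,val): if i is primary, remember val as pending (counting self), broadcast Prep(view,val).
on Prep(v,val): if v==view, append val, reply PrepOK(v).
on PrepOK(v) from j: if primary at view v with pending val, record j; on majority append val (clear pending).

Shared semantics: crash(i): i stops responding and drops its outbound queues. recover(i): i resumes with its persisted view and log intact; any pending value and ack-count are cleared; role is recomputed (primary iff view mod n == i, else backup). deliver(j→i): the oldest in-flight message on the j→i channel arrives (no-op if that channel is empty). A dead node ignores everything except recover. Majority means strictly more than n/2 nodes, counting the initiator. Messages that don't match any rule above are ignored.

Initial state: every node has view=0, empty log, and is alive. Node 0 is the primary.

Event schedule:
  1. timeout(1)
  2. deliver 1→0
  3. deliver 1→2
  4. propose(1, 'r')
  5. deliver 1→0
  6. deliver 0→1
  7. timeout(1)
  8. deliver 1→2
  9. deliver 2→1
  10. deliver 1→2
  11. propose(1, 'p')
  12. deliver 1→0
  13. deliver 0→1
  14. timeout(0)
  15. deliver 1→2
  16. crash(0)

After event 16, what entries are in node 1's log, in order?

e1 timeout(1): 1[prim,v=1,-]
e2 deliver 1→0: 0[back,v=1,-]
e3 deliver 1→2: 2[back,v=1,-]
e4 propose(1,'r'): ·
e5 deliver 1→0: 0[back,v=1,r]
e6 deliver 0→1: 1[prim,v=1,r]
e7 timeout(1): 1[back,v=2,r]
e8 deliver 1→2: 2[back,v=1,r]
e9 deliver 2→1: ·
e10 deliver 1→2: 2[prim,v=2,r]
e11 propose(1,'p'): ·
e12 deliver 1→0: 0[back,v=2,r]
e13 deliver 0→1: ·
e14 timeout(0): 0[prim,v=3,r]
e15 deliver 1→2: ·
e16 crash(0): 0[✗prim,v=3,r]

r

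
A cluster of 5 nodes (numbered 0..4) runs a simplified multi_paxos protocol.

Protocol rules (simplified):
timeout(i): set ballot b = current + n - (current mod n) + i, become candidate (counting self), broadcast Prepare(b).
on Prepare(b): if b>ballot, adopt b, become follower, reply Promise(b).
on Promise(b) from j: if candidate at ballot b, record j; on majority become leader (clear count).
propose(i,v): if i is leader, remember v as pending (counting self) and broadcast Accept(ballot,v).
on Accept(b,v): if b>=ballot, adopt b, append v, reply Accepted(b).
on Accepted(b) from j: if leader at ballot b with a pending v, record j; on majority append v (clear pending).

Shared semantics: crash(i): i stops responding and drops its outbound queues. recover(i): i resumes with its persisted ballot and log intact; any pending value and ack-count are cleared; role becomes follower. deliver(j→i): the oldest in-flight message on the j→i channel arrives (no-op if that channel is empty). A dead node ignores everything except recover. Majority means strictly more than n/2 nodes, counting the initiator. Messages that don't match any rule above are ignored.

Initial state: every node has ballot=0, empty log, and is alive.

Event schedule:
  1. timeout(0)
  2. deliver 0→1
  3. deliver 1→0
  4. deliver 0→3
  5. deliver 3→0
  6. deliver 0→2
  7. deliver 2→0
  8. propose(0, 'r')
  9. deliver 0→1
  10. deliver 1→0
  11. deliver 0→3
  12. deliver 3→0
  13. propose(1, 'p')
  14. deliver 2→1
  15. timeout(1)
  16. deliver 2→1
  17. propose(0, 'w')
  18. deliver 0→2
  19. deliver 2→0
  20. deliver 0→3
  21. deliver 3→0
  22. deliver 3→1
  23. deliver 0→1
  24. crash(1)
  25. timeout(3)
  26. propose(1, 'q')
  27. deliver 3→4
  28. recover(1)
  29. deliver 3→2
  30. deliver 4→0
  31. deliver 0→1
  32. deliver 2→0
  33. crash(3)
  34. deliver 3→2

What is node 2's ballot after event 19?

5

1. timeout(0):  <0:cand b5 ->
2. deliver 0→1:  <1:foll b5 ->
3. deliver 1→0:  nop
4. deliver 0→3:  <3:foll b5 ->
5. deliver 3→0:  <0:lead b5 ->
6. deliver 0→2:  <2:foll b5 ->
7. deliver 2→0:  nop
8. propose(0,'r'):  nop
9. deliver 0→1:  <1:foll b5 r>
10. deliver 1→0:  nop
11. deliver 0→3:  <3:foll b5 r>
12. deliver 3→0:  <0:lead b5 r>
13. propose(1,'p'):  nop
14. deliver 2→1:  nop
15. timeout(1):  <1:cand b11 r>
16. deliver 2→1:  nop
17. propose(0,'w'):  nop
18. deliver 0→2:  <2:foll b5 r>
19. deliver 2→0:  nop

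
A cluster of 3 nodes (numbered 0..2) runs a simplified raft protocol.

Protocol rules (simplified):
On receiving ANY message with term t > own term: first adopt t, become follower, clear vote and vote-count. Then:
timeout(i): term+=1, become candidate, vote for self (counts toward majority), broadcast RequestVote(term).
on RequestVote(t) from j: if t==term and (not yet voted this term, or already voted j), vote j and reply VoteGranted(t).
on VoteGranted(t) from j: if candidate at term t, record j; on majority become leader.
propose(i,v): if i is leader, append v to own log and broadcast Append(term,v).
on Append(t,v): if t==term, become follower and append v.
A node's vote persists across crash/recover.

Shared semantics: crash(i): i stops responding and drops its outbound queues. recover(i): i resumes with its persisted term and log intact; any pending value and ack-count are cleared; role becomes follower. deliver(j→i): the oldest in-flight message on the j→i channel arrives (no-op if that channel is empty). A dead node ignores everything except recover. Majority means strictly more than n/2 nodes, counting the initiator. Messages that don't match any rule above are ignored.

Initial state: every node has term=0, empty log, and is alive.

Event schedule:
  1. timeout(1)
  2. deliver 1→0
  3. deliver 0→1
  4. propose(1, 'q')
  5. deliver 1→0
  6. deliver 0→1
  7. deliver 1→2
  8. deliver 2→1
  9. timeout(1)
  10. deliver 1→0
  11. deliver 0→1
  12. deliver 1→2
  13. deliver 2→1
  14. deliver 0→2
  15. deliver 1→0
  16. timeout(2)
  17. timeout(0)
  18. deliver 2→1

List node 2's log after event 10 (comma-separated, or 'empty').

empty

1. timeout(1):  <1:cand t1 ->
2. deliver 1→0:  <0:foll t1 ->
3. deliver 0→1:  <1:lead t1 ->
4. propose(1,'q'):  <1:lead t1 q>
5. deliver 1→0:  <0:foll t1 q>
6. deliver 0→1:  nop
7. deliver 1→2:  <2:foll t1 ->
8. deliver 2→1:  nop
9. timeout(1):  <1:cand t2 q>
10. deliver 1→0:  <0:foll t2 q>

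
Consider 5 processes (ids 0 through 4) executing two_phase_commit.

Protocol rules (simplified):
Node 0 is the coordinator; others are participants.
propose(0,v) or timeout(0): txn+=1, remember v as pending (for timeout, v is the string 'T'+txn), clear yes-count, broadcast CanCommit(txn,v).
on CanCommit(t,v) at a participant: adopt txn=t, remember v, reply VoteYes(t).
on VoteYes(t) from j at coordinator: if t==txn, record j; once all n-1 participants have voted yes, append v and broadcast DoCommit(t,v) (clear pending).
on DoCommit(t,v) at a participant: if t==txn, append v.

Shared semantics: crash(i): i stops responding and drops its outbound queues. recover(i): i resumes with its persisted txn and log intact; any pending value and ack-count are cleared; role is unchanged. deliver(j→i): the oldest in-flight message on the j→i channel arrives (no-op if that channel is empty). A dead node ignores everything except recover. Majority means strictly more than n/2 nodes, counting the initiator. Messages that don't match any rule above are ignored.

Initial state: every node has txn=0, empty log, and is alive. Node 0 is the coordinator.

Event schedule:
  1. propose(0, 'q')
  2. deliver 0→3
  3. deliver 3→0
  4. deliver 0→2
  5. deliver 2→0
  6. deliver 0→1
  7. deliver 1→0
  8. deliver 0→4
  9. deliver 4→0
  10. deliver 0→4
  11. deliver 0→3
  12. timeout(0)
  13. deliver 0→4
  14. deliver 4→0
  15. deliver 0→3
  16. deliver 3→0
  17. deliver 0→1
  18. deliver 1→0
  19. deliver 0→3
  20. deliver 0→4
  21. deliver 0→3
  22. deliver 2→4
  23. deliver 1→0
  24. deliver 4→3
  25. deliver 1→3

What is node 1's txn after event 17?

1

step 1 propose(0,'q'): 0={coor,t=1,log=-}
step 2 deliver 0→3: 3={part,t=1,log=-}
step 3 deliver 3→0: —
step 4 deliver 0→2: 2={part,t=1,log=-}
step 5 deliver 2→0: —
step 6 deliver 0→1: 1={part,t=1,log=-}
step 7 deliver 1→0: —
step 8 deliver 0→4: 4={part,t=1,log=-}
step 9 deliver 4→0: 0={coor,t=1,log=q}
step 10 deliver 0→4: 4={part,t=1,log=q}
step 11 deliver 0→3: 3={part,t=1,log=q}
step 12 timeout(0): 0={coor,t=2,log=q}
step 13 deliver 0→4: 4={part,t=2,log=q}
step 14 deliver 4→0: —
step 15 deliver 0→3: 3={part,t=2,log=q}
step 16 deliver 3→0: —
step 17 deliver 0→1: 1={part,t=1,log=q}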